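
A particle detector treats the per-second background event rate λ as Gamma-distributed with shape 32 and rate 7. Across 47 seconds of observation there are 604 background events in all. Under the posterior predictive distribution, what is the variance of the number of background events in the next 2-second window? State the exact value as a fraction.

5936/243

Total count 604 over total exposure 47 seconds.
Posterior: α' = 32 + 604 = 636, β' = 7 + 47 = 54.
The posterior predictive for a window of length T is Negative Binomial with variance T·α'·(β'+T)/β'² = 2·636·56/2916 = 5936/243.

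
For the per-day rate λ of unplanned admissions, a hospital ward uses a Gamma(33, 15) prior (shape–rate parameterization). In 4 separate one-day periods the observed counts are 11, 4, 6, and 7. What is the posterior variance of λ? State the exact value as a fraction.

61/361

Total count: 11 + 4 + 6 + 7 = 28.
Total exposure: 4 days.
Posterior: α' = 33 + 28 = 61, β' = 15 + 4 = 19.
Posterior variance = α'/β'² = 61/361.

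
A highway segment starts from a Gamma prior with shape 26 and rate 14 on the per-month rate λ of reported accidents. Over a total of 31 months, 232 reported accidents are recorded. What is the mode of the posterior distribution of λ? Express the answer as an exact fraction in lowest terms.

257/45

Total count 232 over total exposure 31 months.
Gamma(α, β) with Poisson data over total exposure Σt gives posterior Gamma(α+Σx, β+Σt) = Gamma(258, 45).
Posterior mode = (α'−1)/β' = 257/45.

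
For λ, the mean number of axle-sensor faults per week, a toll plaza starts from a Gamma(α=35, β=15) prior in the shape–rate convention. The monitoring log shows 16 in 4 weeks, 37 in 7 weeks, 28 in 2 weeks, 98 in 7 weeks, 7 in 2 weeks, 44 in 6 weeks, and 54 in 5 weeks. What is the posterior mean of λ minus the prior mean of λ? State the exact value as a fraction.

69/16

Total count: 16 + 37 + 28 + 98 + 7 + 44 + 54 = 284.
Total exposure: 4 + 7 + 2 + 7 + 2 + 6 + 5 = 33 weeks.
By Gamma–Poisson conjugacy, the posterior is Gamma(α + Σx, β + Σt) = Gamma(35 + 284, 15 + 33) = Gamma(319, 48).
Posterior mean = 319/48 = 319/48; prior mean = 35/15 = 7/3. Difference = 319/48 − 7/3 = 69/16.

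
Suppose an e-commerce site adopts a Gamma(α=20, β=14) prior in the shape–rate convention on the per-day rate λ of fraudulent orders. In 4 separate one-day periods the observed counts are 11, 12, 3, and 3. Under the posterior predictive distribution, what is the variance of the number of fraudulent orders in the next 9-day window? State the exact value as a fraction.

147/4

Total count: 11 + 12 + 3 + 3 = 29.
Total exposure: 4 days.
The Gamma prior is conjugate for the Poisson rate, so λ | data ~ Gamma(20+29, 14+4) = Gamma(49, 18).
The posterior predictive for a window of length T is Negative Binomial with variance T·α'·(β'+T)/β'² = 9·49·27/324 = 147/4.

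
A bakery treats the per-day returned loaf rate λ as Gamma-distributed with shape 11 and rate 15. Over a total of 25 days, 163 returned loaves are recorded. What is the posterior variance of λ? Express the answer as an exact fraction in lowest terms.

87/800

Total count 163 over total exposure 25 days.
Conjugate update: add total count to the shape and total exposure to the rate, giving Gamma(174, 40).
Posterior variance = α'/β'² = 174/1600 = 87/800.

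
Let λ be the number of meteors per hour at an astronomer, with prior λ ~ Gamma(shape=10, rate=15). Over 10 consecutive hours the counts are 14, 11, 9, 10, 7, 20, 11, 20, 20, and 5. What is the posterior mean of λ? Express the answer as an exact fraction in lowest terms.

Total count: 14 + 11 + 9 + 10 + 7 + 20 + 11 + 20 + 20 + 5 = 127.
Total exposure: 10 hours.
By Gamma–Poisson conjugacy, the posterior is Gamma(α + Σx, β + Σt) = Gamma(10 + 127, 15 + 10) = Gamma(137, 25).
Posterior mean = α'/β' = 137/25.

137/25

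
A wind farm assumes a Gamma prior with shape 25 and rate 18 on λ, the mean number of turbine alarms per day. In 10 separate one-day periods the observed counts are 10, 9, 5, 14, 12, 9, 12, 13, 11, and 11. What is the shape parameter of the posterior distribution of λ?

131

Total count: 10 + 9 + 5 + 14 + 12 + 9 + 12 + 13 + 11 + 11 = 106.
Total exposure: 10 days.
By Gamma–Poisson conjugacy, the posterior is Gamma(α + Σx, β + Σt) = Gamma(25 + 106, 18 + 10) = Gamma(131, 28).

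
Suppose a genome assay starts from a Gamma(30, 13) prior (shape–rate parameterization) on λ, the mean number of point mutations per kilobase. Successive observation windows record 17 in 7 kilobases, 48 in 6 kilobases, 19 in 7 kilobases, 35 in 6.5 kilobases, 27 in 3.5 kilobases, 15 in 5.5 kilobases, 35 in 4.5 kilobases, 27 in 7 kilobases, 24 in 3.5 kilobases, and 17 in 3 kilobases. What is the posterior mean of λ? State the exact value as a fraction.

Total count: 17 + 48 + 19 + 35 + 27 + 15 + 35 + 27 + 24 + 17 = 264.
Total exposure: 7 + 6 + 7 + 6.5 + 3.5 + 5.5 + 4.5 + 7 + 3.5 + 3 = 53.5 kilobases.
By Gamma–Poisson conjugacy, the posterior is Gamma(α + Σx, β + Σt) = Gamma(30 + 264, 13 + 53.5) = Gamma(294, 133/2).
Posterior mean = α'/β' = 294/(133/2) = 84/19.

84/19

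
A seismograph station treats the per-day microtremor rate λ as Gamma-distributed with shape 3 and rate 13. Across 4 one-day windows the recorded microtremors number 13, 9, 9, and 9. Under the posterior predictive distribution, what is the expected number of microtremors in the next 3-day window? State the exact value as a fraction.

Total count: 13 + 9 + 9 + 9 = 40.
Total exposure: 4 days.
By Gamma–Poisson conjugacy, the posterior is Gamma(α + Σx, β + Σt) = Gamma(3 + 40, 13 + 4) = Gamma(43, 17).
Predictive mean over a 3-day window = T·E[λ|data] = 3·43/17 = 129/17.

129/17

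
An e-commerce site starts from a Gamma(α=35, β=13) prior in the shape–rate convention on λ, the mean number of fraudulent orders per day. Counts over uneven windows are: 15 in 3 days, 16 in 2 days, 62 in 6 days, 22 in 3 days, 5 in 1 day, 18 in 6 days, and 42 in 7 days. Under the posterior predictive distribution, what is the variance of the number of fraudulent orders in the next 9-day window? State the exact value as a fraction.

96750/1681

Total count: 15 + 16 + 62 + 22 + 5 + 18 + 42 = 180.
Total exposure: 3 + 2 + 6 + 3 + 1 + 6 + 7 = 28 days.
Gamma(α, β) with Poisson data over total exposure Σt gives posterior Gamma(α+Σx, β+Σt) = Gamma(215, 41).
The posterior predictive for a window of length T is Negative Binomial with variance T·α'·(β'+T)/β'² = 9·215·50/1681 = 96750/1681.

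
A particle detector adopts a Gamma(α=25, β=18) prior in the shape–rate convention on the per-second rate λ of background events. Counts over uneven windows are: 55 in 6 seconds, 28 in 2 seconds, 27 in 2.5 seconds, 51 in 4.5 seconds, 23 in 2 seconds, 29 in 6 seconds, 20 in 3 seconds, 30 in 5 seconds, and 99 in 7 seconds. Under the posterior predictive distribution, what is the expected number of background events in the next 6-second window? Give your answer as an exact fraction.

Total count: 55 + 28 + 27 + 51 + 23 + 29 + 20 + 30 + 99 = 362.
Total exposure: 6 + 2 + 2.5 + 4.5 + 2 + 6 + 3 + 5 + 7 = 38 seconds.
By Gamma–Poisson conjugacy, the posterior is Gamma(α + Σx, β + Σt) = Gamma(25 + 362, 18 + 38) = Gamma(387, 56).
Predictive mean over a 6-second window = T·E[λ|data] = 6·387/56 = 1161/28.

1161/28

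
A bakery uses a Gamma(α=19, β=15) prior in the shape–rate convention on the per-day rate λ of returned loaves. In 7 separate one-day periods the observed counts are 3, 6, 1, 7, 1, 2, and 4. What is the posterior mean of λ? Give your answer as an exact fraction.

43/22

Total count: 3 + 6 + 1 + 7 + 1 + 2 + 4 = 24.
Total exposure: 7 days.
Gamma(α, β) with Poisson data over total exposure Σt gives posterior Gamma(α+Σx, β+Σt) = Gamma(43, 22).
Posterior mean = α'/β' = 43/22.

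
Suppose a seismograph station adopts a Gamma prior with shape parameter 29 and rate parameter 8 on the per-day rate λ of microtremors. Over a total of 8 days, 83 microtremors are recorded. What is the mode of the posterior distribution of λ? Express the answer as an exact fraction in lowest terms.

Total count 83 over total exposure 8 days.
By Gamma–Poisson conjugacy, the posterior is Gamma(α + Σx, β + Σt) = Gamma(29 + 83, 8 + 8) = Gamma(112, 16).
Posterior mode = (α'−1)/β' = 111/16.

111/16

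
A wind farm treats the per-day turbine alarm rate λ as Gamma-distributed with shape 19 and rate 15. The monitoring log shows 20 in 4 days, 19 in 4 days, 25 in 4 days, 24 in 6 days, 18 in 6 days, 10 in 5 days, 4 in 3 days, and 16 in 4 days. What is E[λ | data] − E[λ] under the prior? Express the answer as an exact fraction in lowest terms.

452/255

Total count: 20 + 19 + 25 + 24 + 18 + 10 + 4 + 16 = 136.
Total exposure: 4 + 4 + 4 + 6 + 6 + 5 + 3 + 4 = 36 days.
The Gamma prior is conjugate for the Poisson rate, so λ | data ~ Gamma(19+136, 15+36) = Gamma(155, 51).
Posterior mean = 155/51 = 155/51; prior mean = 19/15 = 19/15. Difference = 155/51 − 19/15 = 452/255.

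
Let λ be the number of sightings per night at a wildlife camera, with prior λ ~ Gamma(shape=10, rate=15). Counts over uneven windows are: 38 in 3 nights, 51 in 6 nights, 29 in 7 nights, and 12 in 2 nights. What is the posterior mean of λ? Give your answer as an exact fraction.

Total count: 38 + 51 + 29 + 12 = 130.
Total exposure: 3 + 6 + 7 + 2 = 18 nights.
Posterior: α' = 10 + 130 = 140, β' = 15 + 18 = 33.
Posterior mean = α'/β' = 140/33.

140/33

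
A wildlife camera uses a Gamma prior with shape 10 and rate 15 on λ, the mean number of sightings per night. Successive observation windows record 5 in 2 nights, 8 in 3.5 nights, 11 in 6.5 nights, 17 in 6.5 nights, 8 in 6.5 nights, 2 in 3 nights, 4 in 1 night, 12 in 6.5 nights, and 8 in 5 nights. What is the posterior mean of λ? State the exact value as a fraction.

170/111

Total count: 5 + 8 + 11 + 17 + 8 + 2 + 4 + 12 + 8 = 75.
Total exposure: 2 + 3.5 + 6.5 + 6.5 + 6.5 + 3 + 1 + 6.5 + 5 = 40.5 nights.
The Gamma prior is conjugate for the Poisson rate, so λ | data ~ Gamma(10+75, 15+40.5) = Gamma(85, 111/2).
Posterior mean = α'/β' = 85/(111/2) = 170/111.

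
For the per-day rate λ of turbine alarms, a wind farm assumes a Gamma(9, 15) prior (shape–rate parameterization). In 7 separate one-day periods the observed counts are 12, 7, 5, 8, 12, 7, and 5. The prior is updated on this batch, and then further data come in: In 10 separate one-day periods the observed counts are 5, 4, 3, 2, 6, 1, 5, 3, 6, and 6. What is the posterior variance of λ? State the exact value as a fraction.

Total count: 12 + 7 + 5 + 8 + 12 + 7 + 5 = 56.
Total exposure: 7 days.
After the first batch: Gamma(9 + 56, 15 + 7) = Gamma(65, 22).
Total count: 5 + 4 + 3 + 2 + 6 + 1 + 5 + 3 + 6 + 6 = 41.
Total exposure: 10 days.
After the second batch: Gamma(65 + 41, 22 + 10) = Gamma(106, 32).
Posterior variance = α'/β'² = 106/1024 = 53/512.

53/512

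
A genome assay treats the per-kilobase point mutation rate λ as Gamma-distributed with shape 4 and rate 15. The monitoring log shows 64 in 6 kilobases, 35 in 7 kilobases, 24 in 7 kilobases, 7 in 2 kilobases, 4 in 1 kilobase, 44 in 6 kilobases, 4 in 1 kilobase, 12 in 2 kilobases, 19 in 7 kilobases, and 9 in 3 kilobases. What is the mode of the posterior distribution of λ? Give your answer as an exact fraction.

75/19

Total count: 64 + 35 + 24 + 7 + 4 + 44 + 4 + 12 + 19 + 9 = 222.
Total exposure: 6 + 7 + 7 + 2 + 1 + 6 + 1 + 2 + 7 + 3 = 42 kilobases.
Gamma(α, β) with Poisson data over total exposure Σt gives posterior Gamma(α+Σx, β+Σt) = Gamma(226, 57).
Posterior mode = (α'−1)/β' = 225/57 = 75/19.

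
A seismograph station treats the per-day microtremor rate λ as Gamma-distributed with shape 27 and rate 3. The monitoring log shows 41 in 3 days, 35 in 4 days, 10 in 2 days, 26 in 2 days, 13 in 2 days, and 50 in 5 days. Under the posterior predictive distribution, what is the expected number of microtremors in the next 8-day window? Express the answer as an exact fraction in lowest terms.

Total count: 41 + 35 + 10 + 26 + 13 + 50 = 175.
Total exposure: 3 + 4 + 2 + 2 + 2 + 5 = 18 days.
Conjugate update: add total count to the shape and total exposure to the rate, giving Gamma(202, 21).
Predictive mean over an 8-day window = T·E[λ|data] = 8·202/21 = 1616/21.

1616/21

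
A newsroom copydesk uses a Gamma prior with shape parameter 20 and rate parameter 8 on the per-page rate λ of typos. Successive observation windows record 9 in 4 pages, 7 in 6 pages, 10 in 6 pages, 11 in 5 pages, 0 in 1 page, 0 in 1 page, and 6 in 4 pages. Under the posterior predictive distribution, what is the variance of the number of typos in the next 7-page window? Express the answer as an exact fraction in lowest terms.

378/25

Total count: 9 + 7 + 10 + 11 + 0 + 0 + 6 = 43.
Total exposure: 4 + 6 + 6 + 5 + 1 + 1 + 4 = 27 pages.
Conjugate update: add total count to the shape and total exposure to the rate, giving Gamma(63, 35).
The posterior predictive for a window of length T is Negative Binomial with variance T·α'·(β'+T)/β'² = 7·63·42/1225 = 378/25.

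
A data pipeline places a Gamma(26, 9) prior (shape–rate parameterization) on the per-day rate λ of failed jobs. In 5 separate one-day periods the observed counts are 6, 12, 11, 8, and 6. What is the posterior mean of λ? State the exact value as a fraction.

Total count: 6 + 12 + 11 + 8 + 6 = 43.
Total exposure: 5 days.
Conjugate update: add total count to the shape and total exposure to the rate, giving Gamma(69, 14).
Posterior mean = α'/β' = 69/14.

69/14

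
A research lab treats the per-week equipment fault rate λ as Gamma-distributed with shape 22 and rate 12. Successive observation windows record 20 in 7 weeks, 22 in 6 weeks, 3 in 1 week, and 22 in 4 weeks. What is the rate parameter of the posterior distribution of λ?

30

Total count: 20 + 22 + 3 + 22 = 67.
Total exposure: 7 + 6 + 1 + 4 = 18 weeks.
By Gamma–Poisson conjugacy, the posterior is Gamma(α + Σx, β + Σt) = Gamma(22 + 67, 12 + 18) = Gamma(89, 30).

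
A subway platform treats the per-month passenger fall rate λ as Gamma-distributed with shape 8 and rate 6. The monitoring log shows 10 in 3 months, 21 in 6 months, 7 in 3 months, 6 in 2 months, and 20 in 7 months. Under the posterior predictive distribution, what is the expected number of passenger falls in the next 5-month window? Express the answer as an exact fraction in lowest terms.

40/3

Total count: 10 + 21 + 7 + 6 + 20 = 64.
Total exposure: 3 + 6 + 3 + 2 + 7 = 21 months.
Gamma(α, β) with Poisson data over total exposure Σt gives posterior Gamma(α+Σx, β+Σt) = Gamma(72, 27).
Predictive mean over a 5-month window = T·E[λ|data] = 5·72/27 = 40/3.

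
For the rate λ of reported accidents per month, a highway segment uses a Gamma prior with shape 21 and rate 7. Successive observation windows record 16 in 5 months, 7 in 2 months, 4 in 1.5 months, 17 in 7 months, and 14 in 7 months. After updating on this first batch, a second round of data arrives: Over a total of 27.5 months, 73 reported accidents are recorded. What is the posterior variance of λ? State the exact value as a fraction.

8/171

Total count: 16 + 7 + 4 + 17 + 14 = 58.
Total exposure: 5 + 2 + 1.5 + 7 + 7 = 22.5 months.
After the first batch: Gamma(21 + 58, 7 + 22.5) = Gamma(79, 59/2).
Total count 73 over total exposure 27.5 months.
After the second batch: Gamma(79 + 73, 59/2 + 27.5) = Gamma(152, 57).
Posterior variance = α'/β'² = 152/3249 = 8/171.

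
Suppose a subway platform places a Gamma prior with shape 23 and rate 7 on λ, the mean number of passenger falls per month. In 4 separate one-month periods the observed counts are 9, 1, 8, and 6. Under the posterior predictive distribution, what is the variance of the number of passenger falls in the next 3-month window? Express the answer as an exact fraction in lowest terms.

1974/121

Total count: 9 + 1 + 8 + 6 = 24.
Total exposure: 4 months.
Gamma(α, β) with Poisson data over total exposure Σt gives posterior Gamma(α+Σx, β+Σt) = Gamma(47, 11).
The posterior predictive for a window of length T is Negative Binomial with variance T·α'·(β'+T)/β'² = 3·47·14/121 = 1974/121.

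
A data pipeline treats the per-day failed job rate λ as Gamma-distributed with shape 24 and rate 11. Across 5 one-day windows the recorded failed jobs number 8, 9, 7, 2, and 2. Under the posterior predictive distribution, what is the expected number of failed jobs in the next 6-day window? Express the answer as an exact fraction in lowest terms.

Total count: 8 + 9 + 7 + 2 + 2 = 28.
Total exposure: 5 days.
Posterior: α' = 24 + 28 = 52, β' = 11 + 5 = 16.
Predictive mean over a 6-day window = T·E[λ|data] = 6·52/16 = 39/2.

39/2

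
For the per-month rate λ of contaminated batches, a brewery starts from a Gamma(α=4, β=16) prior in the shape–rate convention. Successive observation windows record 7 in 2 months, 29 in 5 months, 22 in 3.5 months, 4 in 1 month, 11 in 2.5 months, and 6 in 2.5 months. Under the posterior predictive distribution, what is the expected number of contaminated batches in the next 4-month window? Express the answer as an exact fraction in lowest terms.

Total count: 7 + 29 + 22 + 4 + 11 + 6 = 79.
Total exposure: 2 + 5 + 3.5 + 1 + 2.5 + 2.5 = 16.5 months.
By Gamma–Poisson conjugacy, the posterior is Gamma(α + Σx, β + Σt) = Gamma(4 + 79, 16 + 16.5) = Gamma(83, 65/2).
Predictive mean over a 4-month window = T·E[λ|data] = 4·83/(65/2) = 664/65.

664/65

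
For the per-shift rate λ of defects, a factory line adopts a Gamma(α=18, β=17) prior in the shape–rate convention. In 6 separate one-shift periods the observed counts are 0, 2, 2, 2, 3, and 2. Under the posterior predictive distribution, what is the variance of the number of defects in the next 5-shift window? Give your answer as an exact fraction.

Total count: 0 + 2 + 2 + 2 + 3 + 2 = 11.
Total exposure: 6 shifts.
By Gamma–Poisson conjugacy, the posterior is Gamma(α + Σx, β + Σt) = Gamma(18 + 11, 17 + 6) = Gamma(29, 23).
The posterior predictive for a window of length T is Negative Binomial with variance T·α'·(β'+T)/β'² = 5·29·28/529 = 4060/529.

4060/529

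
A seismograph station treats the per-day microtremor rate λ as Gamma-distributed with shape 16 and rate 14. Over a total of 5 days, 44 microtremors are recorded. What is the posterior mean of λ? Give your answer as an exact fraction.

Total count 44 over total exposure 5 days.
Posterior: α' = 16 + 44 = 60, β' = 14 + 5 = 19.
Posterior mean = α'/β' = 60/19.

60/19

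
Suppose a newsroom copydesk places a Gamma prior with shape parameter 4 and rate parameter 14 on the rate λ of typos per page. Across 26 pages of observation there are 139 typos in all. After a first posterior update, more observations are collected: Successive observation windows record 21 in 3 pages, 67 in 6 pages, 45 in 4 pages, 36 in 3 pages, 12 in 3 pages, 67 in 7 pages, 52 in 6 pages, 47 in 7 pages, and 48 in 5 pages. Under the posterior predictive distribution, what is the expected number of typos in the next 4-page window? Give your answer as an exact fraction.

538/21

Total count 139 over total exposure 26 pages.
After the first batch: Gamma(4 + 139, 14 + 26) = Gamma(143, 40).
Total count: 21 + 67 + 45 + 36 + 12 + 67 + 52 + 47 + 48 = 395.
Total exposure: 3 + 6 + 4 + 3 + 3 + 7 + 6 + 7 + 5 = 44 pages.
After the second batch: Gamma(143 + 395, 40 + 44) = Gamma(538, 84).
Predictive mean over a 4-page window = T·E[λ|data] = 4·538/84 = 538/21.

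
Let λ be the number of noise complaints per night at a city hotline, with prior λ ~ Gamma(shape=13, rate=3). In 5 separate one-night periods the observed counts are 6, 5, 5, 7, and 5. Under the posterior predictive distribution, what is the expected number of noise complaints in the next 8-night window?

41

Total count: 6 + 5 + 5 + 7 + 5 = 28.
Total exposure: 5 nights.
The Gamma prior is conjugate for the Poisson rate, so λ | data ~ Gamma(13+28, 3+5) = Gamma(41, 8).
Predictive mean over an 8-night window = T·E[λ|data] = 8·41/8 = 41.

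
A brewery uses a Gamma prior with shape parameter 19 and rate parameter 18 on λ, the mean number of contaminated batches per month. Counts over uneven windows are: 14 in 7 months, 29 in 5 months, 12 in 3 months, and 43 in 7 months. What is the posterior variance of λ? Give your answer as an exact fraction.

Total count: 14 + 29 + 12 + 43 = 98.
Total exposure: 7 + 5 + 3 + 7 = 22 months.
The Gamma prior is conjugate for the Poisson rate, so λ | data ~ Gamma(19+98, 18+22) = Gamma(117, 40).
Posterior variance = α'/β'² = 117/1600.

117/1600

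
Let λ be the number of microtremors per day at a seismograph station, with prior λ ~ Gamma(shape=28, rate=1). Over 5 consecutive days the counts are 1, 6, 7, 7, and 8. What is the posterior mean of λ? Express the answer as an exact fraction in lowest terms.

Total count: 1 + 6 + 7 + 7 + 8 = 29.
Total exposure: 5 days.
The Gamma prior is conjugate for the Poisson rate, so λ | data ~ Gamma(28+29, 1+5) = Gamma(57, 6).
Posterior mean = α'/β' = 57/6 = 19/2.

19/2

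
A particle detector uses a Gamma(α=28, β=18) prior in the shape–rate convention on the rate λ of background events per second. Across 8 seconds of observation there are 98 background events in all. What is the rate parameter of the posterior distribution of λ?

Total count 98 over total exposure 8 seconds.
Gamma(α, β) with Poisson data over total exposure Σt gives posterior Gamma(α+Σx, β+Σt) = Gamma(126, 26).

26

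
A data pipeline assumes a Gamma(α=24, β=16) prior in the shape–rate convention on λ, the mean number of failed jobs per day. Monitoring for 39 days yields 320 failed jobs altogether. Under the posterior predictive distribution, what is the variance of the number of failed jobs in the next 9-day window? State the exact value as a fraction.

198144/3025

Total count 320 over total exposure 39 days.
Conjugate update: add total count to the shape and total exposure to the rate, giving Gamma(344, 55).
The posterior predictive for a window of length T is Negative Binomial with variance T·α'·(β'+T)/β'² = 9·344·64/3025 = 198144/3025.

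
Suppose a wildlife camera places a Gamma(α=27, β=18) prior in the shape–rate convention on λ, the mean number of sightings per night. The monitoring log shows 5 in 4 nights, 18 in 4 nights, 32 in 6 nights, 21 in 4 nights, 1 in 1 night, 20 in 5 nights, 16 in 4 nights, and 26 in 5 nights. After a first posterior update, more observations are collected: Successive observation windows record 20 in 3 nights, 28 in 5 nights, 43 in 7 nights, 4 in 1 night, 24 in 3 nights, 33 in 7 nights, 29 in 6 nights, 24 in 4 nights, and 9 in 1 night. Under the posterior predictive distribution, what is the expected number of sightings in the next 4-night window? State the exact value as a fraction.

190/11

Total count: 5 + 18 + 32 + 21 + 1 + 20 + 16 + 26 = 139.
Total exposure: 4 + 4 + 6 + 4 + 1 + 5 + 4 + 5 = 33 nights.
After the first batch: Gamma(27 + 139, 18 + 33) = Gamma(166, 51).
Total count: 20 + 28 + 43 + 4 + 24 + 33 + 29 + 24 + 9 = 214.
Total exposure: 3 + 5 + 7 + 1 + 3 + 7 + 6 + 4 + 1 = 37 nights.
After the second batch: Gamma(166 + 214, 51 + 37) = Gamma(380, 88).
Predictive mean over a 4-night window = T·E[λ|data] = 4·380/88 = 190/11.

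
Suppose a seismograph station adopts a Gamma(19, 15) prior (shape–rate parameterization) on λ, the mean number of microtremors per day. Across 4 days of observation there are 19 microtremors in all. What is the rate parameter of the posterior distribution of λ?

19

Total count 19 over total exposure 4 days.
By Gamma–Poisson conjugacy, the posterior is Gamma(α + Σx, β + Σt) = Gamma(19 + 19, 15 + 4) = Gamma(38, 19).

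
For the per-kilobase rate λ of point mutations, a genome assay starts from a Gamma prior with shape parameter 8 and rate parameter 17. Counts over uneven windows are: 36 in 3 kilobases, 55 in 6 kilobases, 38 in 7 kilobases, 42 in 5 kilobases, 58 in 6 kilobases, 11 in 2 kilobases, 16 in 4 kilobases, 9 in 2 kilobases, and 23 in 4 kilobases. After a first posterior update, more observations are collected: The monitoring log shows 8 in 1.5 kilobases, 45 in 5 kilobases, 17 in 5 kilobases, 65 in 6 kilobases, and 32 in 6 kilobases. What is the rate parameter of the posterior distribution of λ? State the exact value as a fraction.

Total count: 36 + 55 + 38 + 42 + 58 + 11 + 16 + 9 + 23 = 288.
Total exposure: 3 + 6 + 7 + 5 + 6 + 2 + 4 + 2 + 4 = 39 kilobases.
After the first batch: Gamma(8 + 288, 17 + 39) = Gamma(296, 56).
Total count: 8 + 45 + 17 + 65 + 32 = 167.
Total exposure: 1.5 + 5 + 5 + 6 + 6 = 23.5 kilobases.
After the second batch: Gamma(296 + 167, 56 + 23.5) = Gamma(463, 159/2).

159/2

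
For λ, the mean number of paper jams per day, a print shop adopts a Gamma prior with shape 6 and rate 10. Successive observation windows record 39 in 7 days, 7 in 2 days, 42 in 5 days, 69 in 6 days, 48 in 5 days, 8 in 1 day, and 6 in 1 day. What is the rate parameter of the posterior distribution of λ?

37

Total count: 39 + 7 + 42 + 69 + 48 + 8 + 6 = 219.
Total exposure: 7 + 2 + 5 + 6 + 5 + 1 + 1 = 27 days.
Conjugate update: add total count to the shape and total exposure to the rate, giving Gamma(225, 37).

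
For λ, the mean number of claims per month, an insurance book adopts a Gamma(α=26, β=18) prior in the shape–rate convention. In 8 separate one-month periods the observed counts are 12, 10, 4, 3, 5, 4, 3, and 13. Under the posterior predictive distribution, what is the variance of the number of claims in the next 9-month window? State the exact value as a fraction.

6300/169

Total count: 12 + 10 + 4 + 3 + 5 + 4 + 3 + 13 = 54.
Total exposure: 8 months.
By Gamma–Poisson conjugacy, the posterior is Gamma(α + Σx, β + Σt) = Gamma(26 + 54, 18 + 8) = Gamma(80, 26).
The posterior predictive for a window of length T is Negative Binomial with variance T·α'·(β'+T)/β'² = 9·80·35/676 = 6300/169.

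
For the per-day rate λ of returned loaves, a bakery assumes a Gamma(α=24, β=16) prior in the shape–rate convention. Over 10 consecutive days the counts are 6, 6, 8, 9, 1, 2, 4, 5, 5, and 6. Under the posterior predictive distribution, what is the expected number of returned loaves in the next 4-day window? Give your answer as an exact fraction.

152/13

Total count: 6 + 6 + 8 + 9 + 1 + 2 + 4 + 5 + 5 + 6 = 52.
Total exposure: 10 days.
Posterior: α' = 24 + 52 = 76, β' = 16 + 10 = 26.
Predictive mean over a 4-day window = T·E[λ|data] = 4·76/26 = 152/13.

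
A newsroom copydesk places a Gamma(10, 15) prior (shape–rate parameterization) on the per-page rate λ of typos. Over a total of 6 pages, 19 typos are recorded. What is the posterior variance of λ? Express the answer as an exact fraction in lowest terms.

Total count 19 over total exposure 6 pages.
Posterior: α' = 10 + 19 = 29, β' = 15 + 6 = 21.
Posterior variance = α'/β'² = 29/441.

29/441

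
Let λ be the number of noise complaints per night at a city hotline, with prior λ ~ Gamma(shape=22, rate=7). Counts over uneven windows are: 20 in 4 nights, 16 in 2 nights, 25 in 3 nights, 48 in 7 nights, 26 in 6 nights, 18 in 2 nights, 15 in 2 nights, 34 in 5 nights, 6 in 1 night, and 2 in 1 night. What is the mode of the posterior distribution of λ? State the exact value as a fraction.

231/40

Total count: 20 + 16 + 25 + 48 + 26 + 18 + 15 + 34 + 6 + 2 = 210.
Total exposure: 4 + 2 + 3 + 7 + 6 + 2 + 2 + 5 + 1 + 1 = 33 nights.
The Gamma prior is conjugate for the Poisson rate, so λ | data ~ Gamma(22+210, 7+33) = Gamma(232, 40).
Posterior mode = (α'−1)/β' = 231/40.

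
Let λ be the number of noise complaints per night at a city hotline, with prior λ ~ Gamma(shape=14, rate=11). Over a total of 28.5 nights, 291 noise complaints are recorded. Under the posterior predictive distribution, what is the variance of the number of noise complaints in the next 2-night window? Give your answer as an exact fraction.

Total count 291 over total exposure 28.5 nights.
The Gamma prior is conjugate for the Poisson rate, so λ | data ~ Gamma(14+291, 11+28.5) = Gamma(305, 79/2).
The posterior predictive for a window of length T is Negative Binomial with variance T·α'·(β'+T)/β'² = 2·305·(83/2)/(6241/4) = 101260/6241.

101260/6241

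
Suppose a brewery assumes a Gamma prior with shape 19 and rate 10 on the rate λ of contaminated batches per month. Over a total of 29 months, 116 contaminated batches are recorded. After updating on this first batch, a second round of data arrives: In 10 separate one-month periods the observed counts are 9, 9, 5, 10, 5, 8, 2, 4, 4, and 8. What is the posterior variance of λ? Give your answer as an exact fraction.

Total count 116 over total exposure 29 months.
After the first batch: Gamma(19 + 116, 10 + 29) = Gamma(135, 39).
Total count: 9 + 9 + 5 + 10 + 5 + 8 + 2 + 4 + 4 + 8 = 64.
Total exposure: 10 months.
After the second batch: Gamma(135 + 64, 39 + 10) = Gamma(199, 49).
Posterior variance = α'/β'² = 199/2401.

199/2401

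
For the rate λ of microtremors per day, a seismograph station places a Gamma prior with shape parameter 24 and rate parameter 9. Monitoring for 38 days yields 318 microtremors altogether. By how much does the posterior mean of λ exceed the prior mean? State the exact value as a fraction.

Total count 318 over total exposure 38 days.
By Gamma–Poisson conjugacy, the posterior is Gamma(α + Σx, β + Σt) = Gamma(24 + 318, 9 + 38) = Gamma(342, 47).
Posterior mean = 342/47 = 342/47; prior mean = 24/9 = 8/3. Difference = 342/47 − 8/3 = 650/141.

650/141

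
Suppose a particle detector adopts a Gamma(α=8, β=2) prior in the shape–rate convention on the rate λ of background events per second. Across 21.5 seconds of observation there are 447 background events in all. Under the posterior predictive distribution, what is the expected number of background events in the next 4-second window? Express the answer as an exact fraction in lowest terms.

Total count 447 over total exposure 21.5 seconds.
By Gamma–Poisson conjugacy, the posterior is Gamma(α + Σx, β + Σt) = Gamma(8 + 447, 2 + 21.5) = Gamma(455, 47/2).
Predictive mean over a 4-second window = T·E[λ|data] = 4·455/(47/2) = 3640/47.

3640/47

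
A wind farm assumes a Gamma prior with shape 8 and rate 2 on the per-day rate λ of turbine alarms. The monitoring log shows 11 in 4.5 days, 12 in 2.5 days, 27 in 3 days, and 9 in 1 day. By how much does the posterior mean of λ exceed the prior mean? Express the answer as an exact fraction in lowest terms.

15/13

Total count: 11 + 12 + 27 + 9 = 59.
Total exposure: 4.5 + 2.5 + 3 + 1 = 11 days.
Gamma(α, β) with Poisson data over total exposure Σt gives posterior Gamma(α+Σx, β+Σt) = Gamma(67, 13).
Posterior mean = 67/13 = 67/13; prior mean = 8/2 = 4. Difference = 67/13 − 4 = 15/13.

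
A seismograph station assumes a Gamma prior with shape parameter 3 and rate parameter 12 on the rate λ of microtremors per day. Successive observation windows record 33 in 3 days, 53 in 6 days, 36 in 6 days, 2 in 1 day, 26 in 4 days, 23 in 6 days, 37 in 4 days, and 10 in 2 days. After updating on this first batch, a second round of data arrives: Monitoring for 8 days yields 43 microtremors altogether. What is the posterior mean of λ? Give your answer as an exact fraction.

Total count: 33 + 53 + 36 + 2 + 26 + 23 + 37 + 10 = 220.
Total exposure: 3 + 6 + 6 + 1 + 4 + 6 + 4 + 2 = 32 days.
After the first batch: Gamma(3 + 220, 12 + 32) = Gamma(223, 44).
Total count 43 over total exposure 8 days.
After the second batch: Gamma(223 + 43, 44 + 8) = Gamma(266, 52).
Posterior mean = α'/β' = 266/52 = 133/26.

133/26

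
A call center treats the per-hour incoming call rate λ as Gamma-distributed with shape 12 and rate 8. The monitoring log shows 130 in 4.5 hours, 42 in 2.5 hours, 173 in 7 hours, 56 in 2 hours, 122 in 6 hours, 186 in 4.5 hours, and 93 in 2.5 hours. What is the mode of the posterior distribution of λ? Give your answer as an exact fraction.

813/37

Total count: 130 + 42 + 173 + 56 + 122 + 186 + 93 = 802.
Total exposure: 4.5 + 2.5 + 7 + 2 + 6 + 4.5 + 2.5 = 29 hours.
Conjugate update: add total count to the shape and total exposure to the rate, giving Gamma(814, 37).
Posterior mode = (α'−1)/β' = 813/37.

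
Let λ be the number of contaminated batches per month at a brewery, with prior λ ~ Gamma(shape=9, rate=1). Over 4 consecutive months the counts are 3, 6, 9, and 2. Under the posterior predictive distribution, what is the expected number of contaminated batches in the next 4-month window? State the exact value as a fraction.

Total count: 3 + 6 + 9 + 2 = 20.
Total exposure: 4 months.
Posterior: α' = 9 + 20 = 29, β' = 1 + 4 = 5.
Predictive mean over a 4-month window = T·E[λ|data] = 4·29/5 = 116/5.

116/5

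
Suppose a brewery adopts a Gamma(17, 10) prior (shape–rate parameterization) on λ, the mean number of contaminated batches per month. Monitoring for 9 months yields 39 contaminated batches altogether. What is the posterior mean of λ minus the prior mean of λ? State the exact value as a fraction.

237/190

Total count 39 over total exposure 9 months.
By Gamma–Poisson conjugacy, the posterior is Gamma(α + Σx, β + Σt) = Gamma(17 + 39, 10 + 9) = Gamma(56, 19).
Posterior mean = 56/19 = 56/19; prior mean = 17/10 = 17/10. Difference = 56/19 − 17/10 = 237/190.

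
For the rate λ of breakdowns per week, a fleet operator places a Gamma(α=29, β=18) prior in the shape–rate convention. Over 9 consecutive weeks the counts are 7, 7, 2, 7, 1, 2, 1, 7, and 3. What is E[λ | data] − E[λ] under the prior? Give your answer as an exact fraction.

5/6

Total count: 7 + 7 + 2 + 7 + 1 + 2 + 1 + 7 + 3 = 37.
Total exposure: 9 weeks.
Conjugate update: add total count to the shape and total exposure to the rate, giving Gamma(66, 27).
Posterior mean = 66/27 = 22/9; prior mean = 29/18 = 29/18. Difference = 22/9 − 29/18 = 5/6.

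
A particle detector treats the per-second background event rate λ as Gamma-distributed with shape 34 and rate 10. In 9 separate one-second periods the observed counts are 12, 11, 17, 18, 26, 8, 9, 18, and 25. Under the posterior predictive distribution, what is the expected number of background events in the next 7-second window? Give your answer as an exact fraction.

1246/19

Total count: 12 + 11 + 17 + 18 + 26 + 8 + 9 + 18 + 25 = 144.
Total exposure: 9 seconds.
Posterior: α' = 34 + 144 = 178, β' = 10 + 9 = 19.
Predictive mean over a 7-second window = T·E[λ|data] = 7·178/19 = 1246/19.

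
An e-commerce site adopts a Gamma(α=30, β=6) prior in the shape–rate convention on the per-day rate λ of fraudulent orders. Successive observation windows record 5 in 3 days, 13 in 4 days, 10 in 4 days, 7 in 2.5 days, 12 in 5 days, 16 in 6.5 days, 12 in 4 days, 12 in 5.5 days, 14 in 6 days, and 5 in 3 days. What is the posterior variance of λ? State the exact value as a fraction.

544/9801

Total count: 5 + 13 + 10 + 7 + 12 + 16 + 12 + 12 + 14 + 5 = 106.
Total exposure: 3 + 4 + 4 + 2.5 + 5 + 6.5 + 4 + 5.5 + 6 + 3 = 43.5 days.
By Gamma–Poisson conjugacy, the posterior is Gamma(α + Σx, β + Σt) = Gamma(30 + 106, 6 + 43.5) = Gamma(136, 99/2).
Posterior variance = α'/β'² = 136/(9801/4) = 544/9801.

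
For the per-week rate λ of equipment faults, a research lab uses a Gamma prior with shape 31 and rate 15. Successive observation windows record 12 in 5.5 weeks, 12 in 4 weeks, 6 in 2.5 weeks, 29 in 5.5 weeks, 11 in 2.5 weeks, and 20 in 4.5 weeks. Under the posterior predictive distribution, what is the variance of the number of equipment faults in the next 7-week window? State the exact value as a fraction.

157542/6241

Total count: 12 + 12 + 6 + 29 + 11 + 20 = 90.
Total exposure: 5.5 + 4 + 2.5 + 5.5 + 2.5 + 4.5 = 24.5 weeks.
Gamma(α, β) with Poisson data over total exposure Σt gives posterior Gamma(α+Σx, β+Σt) = Gamma(121, 79/2).
The posterior predictive for a window of length T is Negative Binomial with variance T·α'·(β'+T)/β'² = 7·121·(93/2)/(6241/4) = 157542/6241.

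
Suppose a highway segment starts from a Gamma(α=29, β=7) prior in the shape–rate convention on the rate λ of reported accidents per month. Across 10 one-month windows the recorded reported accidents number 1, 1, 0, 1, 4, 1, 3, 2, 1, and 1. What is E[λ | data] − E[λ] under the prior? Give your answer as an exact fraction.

-185/119

Total count: 1 + 1 + 0 + 1 + 4 + 1 + 3 + 2 + 1 + 1 = 15.
Total exposure: 10 months.
The Gamma prior is conjugate for the Poisson rate, so λ | data ~ Gamma(29+15, 7+10) = Gamma(44, 17).
Posterior mean = 44/17 = 44/17; prior mean = 29/7 = 29/7. Difference = 44/17 − 29/7 = -185/119.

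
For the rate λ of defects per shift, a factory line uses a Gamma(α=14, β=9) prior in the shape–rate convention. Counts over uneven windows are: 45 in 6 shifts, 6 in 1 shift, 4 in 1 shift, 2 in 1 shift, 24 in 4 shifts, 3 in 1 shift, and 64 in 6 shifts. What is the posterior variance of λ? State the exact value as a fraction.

Total count: 45 + 6 + 4 + 2 + 24 + 3 + 64 = 148.
Total exposure: 6 + 1 + 1 + 1 + 4 + 1 + 6 = 20 shifts.
Gamma(α, β) with Poisson data over total exposure Σt gives posterior Gamma(α+Σx, β+Σt) = Gamma(162, 29).
Posterior variance = α'/β'² = 162/841.

162/841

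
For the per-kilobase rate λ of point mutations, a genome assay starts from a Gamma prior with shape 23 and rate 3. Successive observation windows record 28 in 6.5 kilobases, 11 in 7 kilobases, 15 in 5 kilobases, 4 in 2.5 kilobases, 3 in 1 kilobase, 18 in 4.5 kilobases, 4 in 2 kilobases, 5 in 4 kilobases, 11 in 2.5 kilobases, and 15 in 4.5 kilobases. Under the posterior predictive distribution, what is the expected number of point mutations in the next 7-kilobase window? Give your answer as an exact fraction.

Total count: 28 + 11 + 15 + 4 + 3 + 18 + 4 + 5 + 11 + 15 = 114.
Total exposure: 6.5 + 7 + 5 + 2.5 + 1 + 4.5 + 2 + 4 + 2.5 + 4.5 = 39.5 kilobases.
Conjugate update: add total count to the shape and total exposure to the rate, giving Gamma(137, 85/2).
Predictive mean over a 7-kilobase window = T·E[λ|data] = 7·137/(85/2) = 1918/85.

1918/85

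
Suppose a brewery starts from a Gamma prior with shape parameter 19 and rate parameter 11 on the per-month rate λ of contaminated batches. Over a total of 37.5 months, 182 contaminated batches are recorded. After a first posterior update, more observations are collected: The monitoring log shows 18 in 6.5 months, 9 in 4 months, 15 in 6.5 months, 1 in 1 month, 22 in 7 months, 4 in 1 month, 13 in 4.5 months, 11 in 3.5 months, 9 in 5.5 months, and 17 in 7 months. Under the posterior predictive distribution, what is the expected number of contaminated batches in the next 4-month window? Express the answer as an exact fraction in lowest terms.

256/19

Total count 182 over total exposure 37.5 months.
After the first batch: Gamma(19 + 182, 11 + 37.5) = Gamma(201, 97/2).
Total count: 18 + 9 + 15 + 1 + 22 + 4 + 13 + 11 + 9 + 17 = 119.
Total exposure: 6.5 + 4 + 6.5 + 1 + 7 + 1 + 4.5 + 3.5 + 5.5 + 7 = 46.5 months.
After the second batch: Gamma(201 + 119, 97/2 + 46.5) = Gamma(320, 95).
Predictive mean over a 4-month window = T·E[λ|data] = 4·320/95 = 256/19.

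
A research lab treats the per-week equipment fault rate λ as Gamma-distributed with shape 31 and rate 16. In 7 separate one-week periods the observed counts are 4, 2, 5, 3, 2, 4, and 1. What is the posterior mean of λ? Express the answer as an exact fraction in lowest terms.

Total count: 4 + 2 + 5 + 3 + 2 + 4 + 1 = 21.
Total exposure: 7 weeks.
Posterior: α' = 31 + 21 = 52, β' = 16 + 7 = 23.
Posterior mean = α'/β' = 52/23.

52/23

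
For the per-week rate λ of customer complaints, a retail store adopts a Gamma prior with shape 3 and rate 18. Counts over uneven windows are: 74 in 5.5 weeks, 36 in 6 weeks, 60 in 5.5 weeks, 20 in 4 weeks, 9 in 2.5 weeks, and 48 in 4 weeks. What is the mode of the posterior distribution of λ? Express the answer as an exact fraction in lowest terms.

Total count: 74 + 36 + 60 + 20 + 9 + 48 = 247.
Total exposure: 5.5 + 6 + 5.5 + 4 + 2.5 + 4 = 27.5 weeks.
The Gamma prior is conjugate for the Poisson rate, so λ | data ~ Gamma(3+247, 18+27.5) = Gamma(250, 91/2).
Posterior mode = (α'−1)/β' = 249/(91/2) = 498/91.

498/91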